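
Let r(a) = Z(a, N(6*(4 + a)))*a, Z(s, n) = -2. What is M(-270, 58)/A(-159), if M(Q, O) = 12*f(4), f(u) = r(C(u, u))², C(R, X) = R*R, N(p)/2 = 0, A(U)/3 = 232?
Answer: 512/29 ≈ 17.655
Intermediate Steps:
A(U) = 696 (A(U) = 3*232 = 696)
N(p) = 0 (N(p) = 2*0 = 0)
C(R, X) = R²
r(a) = -2*a
f(u) = 4*u⁴ (f(u) = (-2*u²)² = 4*u⁴)
M(Q, O) = 12288 (M(Q, O) = 12*(4*4⁴) = 12*(4*256) = 12*1024 = 12288)
M(-270, 58)/A(-159) = 12288/696 = 12288*(1/696) = 512/29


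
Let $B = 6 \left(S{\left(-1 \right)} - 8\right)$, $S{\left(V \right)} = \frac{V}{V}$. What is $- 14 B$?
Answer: $588$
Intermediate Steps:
$S{\left(V \right)} = 1$
$B = -42$ ($B = 6 \left(1 - 8\right) = 6 \left(-7\right) = -42$)
$- 14 B = \left(-14\right) \left(-42\right) = 588$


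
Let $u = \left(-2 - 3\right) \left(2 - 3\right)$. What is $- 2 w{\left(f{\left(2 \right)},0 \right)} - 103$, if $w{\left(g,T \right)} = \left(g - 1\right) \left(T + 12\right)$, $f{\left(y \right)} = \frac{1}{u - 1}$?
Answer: $-85$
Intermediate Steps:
$u = 5$ ($u = \left(-5\right) \left(-1\right) = 5$)
$f{\left(y \right)} = \frac{1}{4}$ ($f{\left(y \right)} = \frac{1}{5 - 1} = \frac{1}{4}$)
$w{\left(g,T \right)} = \left(-1 + g\right) \left(12 + T\right)$
$- 2 w{\left(f{\left(2 \right)},0 \right)} - 103 = - 2 \left(-12 - 0 + 12 \cdot \frac{1}{4} + 0 \cdot \frac{1}{4}\right) - 103 = - 2 \left(-12 + 0 + 3 + 0\right) - 103 = \left(-2\right) \left(-9\right) - 103 = 18 - 103 = -85$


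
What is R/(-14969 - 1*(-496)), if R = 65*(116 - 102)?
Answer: -910/14473 ≈ -0.062876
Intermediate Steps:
R = 910 (R = 65*14 = 910)
R/(-14969 - 1*(-496)) = 910/(-14969 - 1*(-496)) = 910/(-14969 + 496) = 910/(-14473) = 910*(-1/14473) = -910/14473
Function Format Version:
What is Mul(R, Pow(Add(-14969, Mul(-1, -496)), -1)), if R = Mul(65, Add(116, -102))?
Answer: Rational(-910, 14473) ≈ -0.062876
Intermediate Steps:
R = 910 (R = Mul(65, 14) = 910)
Mul(R, Pow(Add(-14969, Mul(-1, -496)), -1)) = Mul(910, Pow(Add(-14969, Mul(-1, -496)), -1)) = Mul(910, Pow(Add(-14969, 496), -1)) = Mul(910, Pow(-14473, -1)) = Mul(910, Rational(-1, 14473)) = Rational(-910, 14473)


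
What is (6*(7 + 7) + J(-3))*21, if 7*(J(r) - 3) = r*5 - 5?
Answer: 1767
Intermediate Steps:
J(r) = 16/7 + 5*r/7 (J(r) = 3 + (r*5 - 5)/7 = 3 + (5*r - 5)/7 = 3 + (-5 + 5*r)/7 = 3 + (-5/7 + 5*r/7) = 16/7 + 5*r/7)
(6*(7 + 7) + J(-3))*21 = (6*(7 + 7) + (16/7 + (5/7)*(-3)))*21 = (6*14 + (16/7 - 15/7))*21 = (84 + ⅐)*21 = (589/7)*21 = 1767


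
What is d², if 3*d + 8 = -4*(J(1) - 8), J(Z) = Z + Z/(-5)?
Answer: 10816/225 ≈ 48.071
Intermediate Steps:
J(Z) = 4*Z/5 (J(Z) = Z + Z*(-⅕) = Z - Z/5 = 4*Z/5)
d = 104/15 (d = -8/3 + (-4*((⅘)*1 - 8))/3 = -8/3 + (-4*(⅘ - 8))/3 = -8/3 + (-4*(-36/5))/3 = -8/3 + (⅓)*(144/5) = -8/3 + 48/5 = 104/15 ≈ 6.9333)
d² = (104/15)² = 10816/225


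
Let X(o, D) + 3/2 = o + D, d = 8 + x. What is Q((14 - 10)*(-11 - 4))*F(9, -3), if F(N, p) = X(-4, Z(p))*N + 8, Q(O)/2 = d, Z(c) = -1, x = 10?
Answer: -1818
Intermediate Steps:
d = 18 (d = 8 + 10 = 18)
Q(O) = 36 (Q(O) = 2*18 = 36)
X(o, D) = -3/2 + D + o (X(o, D) = -3/2 + (o + D) = -3/2 + (D + o) = -3/2 + D + o)
F(N, p) = 8 - 13*N/2 (F(N, p) = (-3/2 - 1 - 4)*N + 8 = -13*N/2 + 8 = 8 - 13*N/2)
Q((14 - 10)*(-11 - 4))*F(9, -3) = 36*(8 - 13/2*9) = 36*(8 - 117/2) = 36*(-101/2) = -1818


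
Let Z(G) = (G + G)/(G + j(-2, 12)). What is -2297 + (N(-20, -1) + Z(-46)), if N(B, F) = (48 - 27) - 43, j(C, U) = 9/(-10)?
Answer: -1086691/469 ≈ -2317.0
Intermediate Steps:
j(C, U) = -9/10 (j(C, U) = 9*(-⅒) = -9/10)
N(B, F) = -22 (N(B, F) = 21 - 43 = -22)
Z(G) = 2*G/(-9/10 + G) (Z(G) = (G + G)/(G - 9/10) = (2*G)/(-9/10 + G) = 2*G/(-9/10 + G))
-2297 + (N(-20, -1) + Z(-46)) = -2297 + (-22 + 20*(-46)/(-9 + 10*(-46))) = -2297 + (-22 + 20*(-46)/(-9 - 460)) = -2297 + (-22 + 20*(-46)/(-469)) = -2297 + (-22 + 20*(-46)*(-1/469)) = -2297 + (-22 + 920/469) = -2297 - 9398/469 = -1086691/469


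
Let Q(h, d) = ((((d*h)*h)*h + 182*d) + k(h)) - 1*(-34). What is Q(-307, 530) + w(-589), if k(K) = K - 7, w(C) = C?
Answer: -15335159199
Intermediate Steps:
k(K) = -7 + K
Q(h, d) = 27 + h + 182*d + d*h³ (Q(h, d) = ((((d*h)*h)*h + 182*d) + (-7 + h)) - 1*(-34) = (((d*h²)*h + 182*d) + (-7 + h)) + 34 = ((d*h³ + 182*d) + (-7 + h)) + 34 = ((182*d + d*h³) + (-7 + h)) + 34 = (-7 + h + 182*d + d*h³) + 34 = 27 + h + 182*d + d*h³)
Q(-307, 530) + w(-589) = (27 - 307 + 182*530 + 530*(-307)³) - 589 = (27 - 307 + 96460 + 530*(-28934443)) - 589 = (27 - 307 + 96460 - 15335254790) - 589 = -15335158610 - 589 = -15335159199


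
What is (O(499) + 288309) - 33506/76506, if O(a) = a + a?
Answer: 11066843918/38253 ≈ 2.8931e+5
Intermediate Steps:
O(a) = 2*a
(O(499) + 288309) - 33506/76506 = (2*499 + 288309) - 33506/76506 = (998 + 288309) - 33506*1/76506 = 289307 - 16753/38253 = 11066843918/38253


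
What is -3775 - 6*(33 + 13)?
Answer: -4051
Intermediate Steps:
-3775 - 6*(33 + 13) = -3775 - 6*46 = -3775 - 276 = -4051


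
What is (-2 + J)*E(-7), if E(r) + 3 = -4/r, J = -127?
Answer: 2193/7 ≈ 313.29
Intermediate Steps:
E(r) = -3 - 4/r
(-2 + J)*E(-7) = (-2 - 127)*(-3 - 4/(-7)) = -129*(-3 - 4*(-⅐)) = -129*(-3 + 4/7) = -129*(-17/7) = 2193/7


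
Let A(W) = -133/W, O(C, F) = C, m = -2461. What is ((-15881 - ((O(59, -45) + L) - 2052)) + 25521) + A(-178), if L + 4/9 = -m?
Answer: 14695453/1602 ≈ 9173.2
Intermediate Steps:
L = 22145/9 (L = -4/9 - 1*(-2461) = -4/9 + 2461 = 22145/9 ≈ 2460.6)
((-15881 - ((O(59, -45) + L) - 2052)) + 25521) + A(-178) = ((-15881 - ((59 + 22145/9) - 2052)) + 25521) - 133/(-178) = ((-15881 - (22676/9 - 2052)) + 25521) - 133*(-1/178) = ((-15881 - 1*4208/9) + 25521) + 133/178 = ((-15881 - 4208/9) + 25521) + 133/178 = (-147137/9 + 25521) + 133/178 = 82552/9 + 133/178 = 14695453/1602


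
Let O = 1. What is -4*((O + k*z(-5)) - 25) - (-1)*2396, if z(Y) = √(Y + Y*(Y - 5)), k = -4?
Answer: 2492 + 48*√5 ≈ 2599.3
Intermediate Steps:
z(Y) = √(Y + Y*(-5 + Y))
-4*((O + k*z(-5)) - 25) - (-1)*2396 = -4*((1 - 4*3*√5) - 25) - (-1)*2396 = -4*((1 - 4*3*√5) - 25) - 1*(-2396) = -4*((1 - 12*√5) - 25) + 2396 = -4*(-24 - 12*√5) + 2396 = (96 + 48*√5) + 2396 = 2492 + 48*√5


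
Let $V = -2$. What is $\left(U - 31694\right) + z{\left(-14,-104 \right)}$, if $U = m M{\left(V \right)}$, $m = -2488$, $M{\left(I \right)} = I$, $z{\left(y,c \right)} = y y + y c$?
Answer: $-25066$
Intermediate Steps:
$z{\left(y,c \right)} = y^{2} + c y$
$U = 4976$ ($U = \left(-2488\right) \left(-2\right) = 4976$)
$\left(U - 31694\right) + z{\left(-14,-104 \right)} = \left(4976 - 31694\right) - 14 \left(-104 - 14\right) = -26718 - -1652 = -26718 + 1652 = -25066$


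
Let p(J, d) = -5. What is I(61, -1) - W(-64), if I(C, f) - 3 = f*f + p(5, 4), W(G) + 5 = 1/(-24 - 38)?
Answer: 249/62 ≈ 4.0161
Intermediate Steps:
W(G) = -311/62 (W(G) = -5 + 1/(-24 - 38) = -5 + 1/(-62) = -5 - 1/62 = -311/62)
I(C, f) = -2 + f**2 (I(C, f) = 3 + (f*f - 5) = 3 + (f**2 - 5) = 3 + (-5 + f**2) = -2 + f**2)
I(61, -1) - W(-64) = (-2 + (-1)**2) - 1*(-311/62) = (-2 + 1) + 311/62 = -1 + 311/62 = 249/62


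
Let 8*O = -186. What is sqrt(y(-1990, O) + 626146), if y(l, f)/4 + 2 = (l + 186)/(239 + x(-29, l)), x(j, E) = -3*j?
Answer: 3*sqrt(1848363602)/163 ≈ 791.27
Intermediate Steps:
O = -93/4 (O = (1/8)*(-186) = -93/4 ≈ -23.250)
y(l, f) = -932/163 + 2*l/163 (y(l, f) = -8 + 4*((l + 186)/(239 - 3*(-29))) = -8 + 4*((186 + l)/(239 + 87)) = -8 + 4*((186 + l)/326) = -8 + 4*((186 + l)*(1/326)) = -8 + 4*(93/163 + l/326) = -8 + (372/163 + 2*l/163) = -932/163 + 2*l/163)
sqrt(y(-1990, O) + 626146) = sqrt((-932/163 + (2/163)*(-1990)) + 626146) = sqrt((-932/163 - 3980/163) + 626146) = sqrt(-4912/163 + 626146) = sqrt(102056886/163) = 3*sqrt(1848363602)/163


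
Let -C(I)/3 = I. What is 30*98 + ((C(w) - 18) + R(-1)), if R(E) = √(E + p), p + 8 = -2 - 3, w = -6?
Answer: 2940 + I*√14 ≈ 2940.0 + 3.7417*I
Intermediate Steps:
C(I) = -3*I
p = -13 (p = -8 + (-2 - 3) = -8 - 5 = -13)
R(E) = √(-13 + E) (R(E) = √(E - 13) = √(-13 + E))
30*98 + ((C(w) - 18) + R(-1)) = 30*98 + ((-3*(-6) - 18) + √(-13 - 1)) = 2940 + ((18 - 18) + √(-14)) = 2940 + (0 + I*√14) = 2940 + I*√14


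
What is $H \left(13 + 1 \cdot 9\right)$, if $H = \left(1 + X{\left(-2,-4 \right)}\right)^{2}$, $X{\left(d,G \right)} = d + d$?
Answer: $198$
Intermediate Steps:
$X{\left(d,G \right)} = 2 d$
$H = 9$ ($H = \left(1 + 2 \left(-2\right)\right)^{2} = \left(1 - 4\right)^{2} = \left(-3\right)^{2} = 9$)
$H \left(13 + 1 \cdot 9\right) = 9 \left(13 + 1 \cdot 9\right) = 9 \left(13 + 9\right) = 9 \cdot 22 = 198$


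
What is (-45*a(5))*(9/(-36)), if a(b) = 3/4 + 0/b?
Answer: 135/16 ≈ 8.4375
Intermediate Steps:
a(b) = ¾ (a(b) = 3*(¼) + 0 = ¾ + 0 = ¾)
(-45*a(5))*(9/(-36)) = (-45*¾)*(9/(-36)) = -1215*(-1)/(4*36) = -135/4*(-¼) = 135/16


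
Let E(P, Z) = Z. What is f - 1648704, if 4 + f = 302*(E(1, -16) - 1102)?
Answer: -1986344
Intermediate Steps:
f = -337640 (f = -4 + 302*(-16 - 1102) = -4 + 302*(-1118) = -4 - 337636 = -337640)
f - 1648704 = -337640 - 1648704 = -1986344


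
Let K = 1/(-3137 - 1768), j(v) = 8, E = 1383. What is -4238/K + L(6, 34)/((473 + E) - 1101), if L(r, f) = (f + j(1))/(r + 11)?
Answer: 266806150692/12835 ≈ 2.0787e+7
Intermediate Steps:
L(r, f) = (8 + f)/(11 + r) (L(r, f) = (f + 8)/(r + 11) = (8 + f)/(11 + r))
K = -1/4905 (K = 1/(-4905) = -1/4905 ≈ -0.00020387)
-4238/K + L(6, 34)/((473 + E) - 1101) = -4238/(-1/4905) + ((8 + 34)/(11 + 6))/((473 + 1383) - 1101) = -4238*(-4905) + (42/17)/(1856 - 1101) = 20787390 + ((1/17)*42)/755 = 20787390 + (42/17)*(1/755) = 20787390 + 42/12835 = 266806150692/12835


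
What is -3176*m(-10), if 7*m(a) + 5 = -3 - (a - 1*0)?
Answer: -6352/7 ≈ -907.43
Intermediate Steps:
m(a) = -8/7 - a/7 (m(a) = -5/7 + (-3 - (a - 1*0))/7 = -5/7 + (-3 - (a + 0))/7 = -5/7 + (-3 - a)/7 = -5/7 + (-3/7 - a/7) = -8/7 - a/7)
-3176*m(-10) = -3176*(-8/7 - ⅐*(-10)) = -3176*(-8/7 + 10/7) = -3176*2/7 = -6352/7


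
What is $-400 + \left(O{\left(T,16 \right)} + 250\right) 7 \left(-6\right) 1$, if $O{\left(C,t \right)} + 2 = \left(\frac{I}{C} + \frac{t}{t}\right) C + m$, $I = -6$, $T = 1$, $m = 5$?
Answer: $-10816$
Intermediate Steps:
$O{\left(C,t \right)} = 3 + C \left(1 - \frac{6}{C}\right)$ ($O{\left(C,t \right)} = -2 + \left(\left(- \frac{6}{C} + \frac{t}{t}\right) C + 5\right) = -2 + \left(\left(- \frac{6}{C} + 1\right) C + 5\right) = -2 + \left(\left(1 - \frac{6}{C}\right) C + 5\right) = -2 + \left(C \left(1 - \frac{6}{C}\right) + 5\right) = -2 + \left(5 + C \left(1 - \frac{6}{C}\right)\right) = 3 + C \left(1 - \frac{6}{C}\right)$)
$-400 + \left(O{\left(T,16 \right)} + 250\right) 7 \left(-6\right) 1 = -400 + \left(\left(-3 + 1\right) + 250\right) 7 \left(-6\right) 1 = -400 + \left(-2 + 250\right) \left(\left(-42\right) 1\right) = -400 + 248 \left(-42\right) = -400 - 10416 = -10816$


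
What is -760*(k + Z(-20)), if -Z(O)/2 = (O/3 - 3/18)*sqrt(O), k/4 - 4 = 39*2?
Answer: -249280 - 62320*I*sqrt(5)/3 ≈ -2.4928e+5 - 46451.0*I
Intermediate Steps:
k = 328 (k = 16 + 4*(39*2) = 16 + 4*78 = 16 + 312 = 328)
Z(O) = -2*sqrt(O)*(-1/6 + O/3) (Z(O) = -2*(O/3 - 3/18)*sqrt(O) = -2*(O*(1/3) - 3*1/18)*sqrt(O) = -2*(O/3 - 1/6)*sqrt(O) = -2*(-1/6 + O/3)*sqrt(O) = -2*sqrt(O)*(-1/6 + O/3))
-760*(k + Z(-20)) = -760*(328 + sqrt(-20)*(1 - 2*(-20))/3) = -760*(328 + (2*I*sqrt(5))*(1 + 40)/3) = -760*(328 + (1/3)*(2*I*sqrt(5))*41) = -760*(328 + 82*I*sqrt(5)/3) = -249280 - 62320*I*sqrt(5)/3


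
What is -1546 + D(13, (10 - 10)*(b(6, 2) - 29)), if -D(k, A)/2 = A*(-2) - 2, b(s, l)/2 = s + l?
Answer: -1542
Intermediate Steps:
b(s, l) = 2*l + 2*s (b(s, l) = 2*(s + l) = 2*(l + s) = 2*l + 2*s)
D(k, A) = 4 + 4*A (D(k, A) = -2*(A*(-2) - 2) = -2*(-2*A - 2) = -2*(-2 - 2*A) = 4 + 4*A)
-1546 + D(13, (10 - 10)*(b(6, 2) - 29)) = -1546 + (4 + 4*((10 - 10)*((2*2 + 2*6) - 29))) = -1546 + (4 + 4*(0*((4 + 12) - 29))) = -1546 + (4 + 4*(0*(16 - 29))) = -1546 + (4 + 4*(0*(-13))) = -1546 + (4 + 4*0) = -1546 + (4 + 0) = -1546 + 4 = -1542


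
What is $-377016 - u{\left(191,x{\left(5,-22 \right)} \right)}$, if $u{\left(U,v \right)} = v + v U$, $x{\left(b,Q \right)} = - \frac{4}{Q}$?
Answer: $- \frac{4147560}{11} \approx -3.7705 \cdot 10^{5}$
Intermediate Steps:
$u{\left(U,v \right)} = v + U v$
$-377016 - u{\left(191,x{\left(5,-22 \right)} \right)} = -377016 - - \frac{4}{-22} \left(1 + 191\right) = -377016 - \left(-4\right) \left(- \frac{1}{22}\right) 192 = -377016 - \frac{2}{11} \cdot 192 = -377016 - \frac{384}{11} = - \frac{4147560}{11}$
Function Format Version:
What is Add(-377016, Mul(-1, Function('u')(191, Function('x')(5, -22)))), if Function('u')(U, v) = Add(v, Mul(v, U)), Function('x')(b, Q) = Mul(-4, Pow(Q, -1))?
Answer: Rational(-4147560, 11) ≈ -3.7705e+5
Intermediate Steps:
Function('u')(U, v) = Add(v, Mul(U, v))
Add(-377016, Mul(-1, Function('u')(191, Function('x')(5, -22)))) = Add(-377016, Mul(-1, Mul(Mul(-4, Pow(-22, -1)), Add(1, 191)))) = Add(-377016, Mul(-1, Mul(Mul(-4, Rational(-1, 22)), 192))) = Add(-377016, Mul(-1, Mul(Rational(2, 11), 192))) = Add(-377016, Mul(-1, Rational(384, 11))) = Add(-377016, Rational(-384, 11)) = Rational(-4147560, 11)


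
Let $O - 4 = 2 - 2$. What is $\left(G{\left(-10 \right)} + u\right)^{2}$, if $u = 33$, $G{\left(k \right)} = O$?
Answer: $1369$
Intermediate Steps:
$O = 4$ ($O = 4 + \left(2 - 2\right) = 4 + 0 = 4$)
$G{\left(k \right)} = 4$
$\left(G{\left(-10 \right)} + u\right)^{2} = \left(4 + 33\right)^{2} = 37^{2} = 1369$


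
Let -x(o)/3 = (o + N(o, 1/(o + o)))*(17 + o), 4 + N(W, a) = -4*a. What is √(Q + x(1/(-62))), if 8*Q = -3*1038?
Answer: 3*I*√2777342/62 ≈ 80.639*I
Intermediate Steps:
Q = -1557/4 (Q = (-3*1038)/8 = (⅛)*(-3114) = -1557/4 ≈ -389.25)
N(W, a) = -4 - 4*a
x(o) = -3*(17 + o)*(-4 + o - 2/o) (x(o) = -3*(o + (-4 - 4/(o + o)))*(17 + o) = -3*(o + (-4 - 4*1/(2*o)))*(17 + o) = -3*(o + (-4 - 2/o))*(17 + o) = -3*(-4 + o - 2/o)*(17 + o) = -3*(17 + o)*(-4 + o - 2/o))
√(Q + x(1/(-62))) = √(-1557/4 + (210 - 39/(-62) - 3*(1/(-62))² + 102/(1/(-62)))) = √(-1557/4 + (210 - 39*(-1/62) - 3*(-1/62)² + 102/(-1/62))) = √(-1557/4 + (210 + 39/62 - 3*1/3844 + 102*(-62))) = √(-1557/4 + (210 + 39/62 - 3/3844 - 6324)) = √(-1557/4 - 23499801/3844) = √(-12498039/1922) = 3*I*√2777342/62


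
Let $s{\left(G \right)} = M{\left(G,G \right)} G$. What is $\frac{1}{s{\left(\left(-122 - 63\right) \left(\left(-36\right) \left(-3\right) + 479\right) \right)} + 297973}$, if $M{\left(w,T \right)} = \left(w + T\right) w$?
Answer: $- \frac{1}{2561294309191777} \approx -3.9043 \cdot 10^{-16}$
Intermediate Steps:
$M{\left(w,T \right)} = w \left(T + w\right)$ ($M{\left(w,T \right)} = \left(T + w\right) w = w \left(T + w\right)$)
$s{\left(G \right)} = 2 G^{3}$ ($s{\left(G \right)} = G \left(G + G\right) G = G 2 G G = 2 G^{2} G = 2 G^{3}$)
$\frac{1}{s{\left(\left(-122 - 63\right) \left(\left(-36\right) \left(-3\right) + 479\right) \right)} + 297973} = \frac{1}{2 \left(\left(-122 - 63\right) \left(\left(-36\right) \left(-3\right) + 479\right)\right)^{3} + 297973} = \frac{1}{2 \left(- 185 \left(108 + 479\right)\right)^{3} + 297973} = \frac{1}{2 \left(\left(-185\right) 587\right)^{3} + 297973} = \frac{1}{2 \left(-108595\right)^{3} + 297973} = \frac{1}{2 \left(-1280647154744875\right) + 297973} = \frac{1}{-2561294309489750 + 297973} = \frac{1}{-2561294309191777} = - \frac{1}{2561294309191777}$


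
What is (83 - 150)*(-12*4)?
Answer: 3216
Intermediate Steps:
(83 - 150)*(-12*4) = -67*(-48) = 3216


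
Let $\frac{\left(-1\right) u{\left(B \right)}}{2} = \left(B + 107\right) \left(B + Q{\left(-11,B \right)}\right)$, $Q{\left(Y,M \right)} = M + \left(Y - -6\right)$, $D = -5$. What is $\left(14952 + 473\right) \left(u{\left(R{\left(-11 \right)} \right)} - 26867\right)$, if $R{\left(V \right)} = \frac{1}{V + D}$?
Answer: $- \frac{25441023225}{64} \approx -3.9752 \cdot 10^{8}$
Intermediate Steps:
$R{\left(V \right)} = \frac{1}{-5 + V}$ ($R{\left(V \right)} = \frac{1}{V - 5} = \frac{1}{-5 + V}$)
$Q{\left(Y,M \right)} = 6 + M + Y$ ($Q{\left(Y,M \right)} = M + \left(Y + 6\right) = M + \left(6 + Y\right) = 6 + M + Y$)
$u{\left(B \right)} = - 2 \left(-5 + 2 B\right) \left(107 + B\right)$ ($u{\left(B \right)} = - 2 \left(B + 107\right) \left(B + \left(6 + B - 11\right)\right) = - 2 \left(107 + B\right) \left(B + \left(-5 + B\right)\right) = - 2 \left(107 + B\right) \left(-5 + 2 B\right) = - 2 \left(-5 + 2 B\right) \left(107 + B\right)$)
$\left(14952 + 473\right) \left(u{\left(R{\left(-11 \right)} \right)} - 26867\right) = \left(14952 + 473\right) \left(\left(1070 - \frac{418}{-5 - 11} - 4 \left(\frac{1}{-5 - 11}\right)^{2}\right) - 26867\right) = 15425 \left(\left(1070 - \frac{418}{-16} - 4 \left(\frac{1}{-16}\right)^{2}\right) - 26867\right) = 15425 \left(\left(1070 - - \frac{209}{8} - 4 \left(- \frac{1}{16}\right)^{2}\right) - 26867\right) = 15425 \left(\left(1070 + \frac{209}{8} - \frac{1}{64}\right) - 26867\right) = 15425 \left(\frac{70151}{64} - 26867\right) = 15425 \left(- \frac{1649337}{64}\right) = - \frac{25441023225}{64}$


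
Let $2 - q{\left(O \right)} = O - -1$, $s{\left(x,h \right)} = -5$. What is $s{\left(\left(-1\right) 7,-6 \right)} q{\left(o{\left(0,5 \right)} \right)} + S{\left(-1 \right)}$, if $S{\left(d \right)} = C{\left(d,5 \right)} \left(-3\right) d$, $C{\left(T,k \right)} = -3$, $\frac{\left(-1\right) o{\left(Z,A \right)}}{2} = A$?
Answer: $-64$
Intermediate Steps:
$o{\left(Z,A \right)} = - 2 A$
$S{\left(d \right)} = 9 d$ ($S{\left(d \right)} = \left(-3\right) \left(-3\right) d = 9 d$)
$q{\left(O \right)} = 1 - O$ ($q{\left(O \right)} = 2 - \left(O - -1\right) = 2 - \left(O + 1\right) = 2 - \left(1 + O\right) = 1 - O$)
$s{\left(\left(-1\right) 7,-6 \right)} q{\left(o{\left(0,5 \right)} \right)} + S{\left(-1 \right)} = - 5 \left(1 - \left(-2\right) 5\right) + 9 \left(-1\right) = - 5 \left(1 - -10\right) - 9 = - 5 \left(1 + 10\right) - 9 = \left(-5\right) 11 - 9 = -55 - 9 = -64$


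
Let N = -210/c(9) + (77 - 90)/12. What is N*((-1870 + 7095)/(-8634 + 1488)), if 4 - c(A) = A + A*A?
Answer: -3662725/3687336 ≈ -0.99333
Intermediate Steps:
c(A) = 4 - A - A² (c(A) = 4 - (A + A*A) = 4 - (A + A²) = 4 + (-A - A²) = 4 - A - A²)
N = 701/516 (N = -210/(4 - 1*9 - 1*9²) + (77 - 90)/12 = -210/(4 - 9 - 1*81) - 13*1/12 = -210/(4 - 9 - 81) - 13/12 = -210/(-86) - 13/12 = -210*(-1/86) - 13/12 = 105/43 - 13/12 = 701/516 ≈ 1.3585)
N*((-1870 + 7095)/(-8634 + 1488)) = 701*((-1870 + 7095)/(-8634 + 1488))/516 = 701*(5225/(-7146))/516 = 701*(5225*(-1/7146))/516 = (701/516)*(-5225/7146) = -3662725/3687336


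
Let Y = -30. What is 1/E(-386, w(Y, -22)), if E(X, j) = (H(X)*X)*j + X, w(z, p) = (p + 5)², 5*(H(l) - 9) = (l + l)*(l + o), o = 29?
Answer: -5/30749750476 ≈ -1.6260e-10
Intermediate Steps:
H(l) = 9 + 2*l*(29 + l)/5 (H(l) = 9 + ((l + l)*(l + 29))/5 = 9 + ((2*l)*(29 + l))/5 = 9 + (2*l*(29 + l))/5 = 9 + 2*l*(29 + l)/5)
w(z, p) = (5 + p)²
E(X, j) = X + X*j*(9 + 2*X²/5 + 58*X/5) (E(X, j) = ((9 + 2*X²/5 + 58*X/5)*X)*j + X = (X*(9 + 2*X²/5 + 58*X/5))*j + X = X*j*(9 + 2*X²/5 + 58*X/5) + X = X + X*j*(9 + 2*X²/5 + 58*X/5))
1/E(-386, w(Y, -22)) = 1/((⅕)*(-386)*(5 + (5 - 22)²*(45 + 2*(-386)² + 58*(-386)))) = 1/((⅕)*(-386)*(5 + (-17)²*(45 + 2*148996 - 22388))) = 1/((⅕)*(-386)*(5 + 289*(45 + 297992 - 22388))) = 1/((⅕)*(-386)*(5 + 289*275649)) = 1/((⅕)*(-386)*(5 + 79662561)) = 1/((⅕)*(-386)*79662566) = 1/(-30749750476/5) = -5/30749750476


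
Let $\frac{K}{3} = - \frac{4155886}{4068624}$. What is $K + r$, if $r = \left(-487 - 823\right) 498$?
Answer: $- \frac{63197652209}{96872} \approx -6.5238 \cdot 10^{5}$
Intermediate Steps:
$r = -652380$ ($r = \left(-1310\right) 498 = -652380$)
$K = - \frac{296849}{96872}$ ($K = 3 \left(- \frac{4155886}{4068624}\right) = 3 \left(\left(-4155886\right) \frac{1}{4068624}\right) = 3 \left(- \frac{296849}{290616}\right) = - \frac{296849}{96872} \approx -3.0643$)
$K + r = - \frac{296849}{96872} - 652380 = - \frac{63197652209}{96872}$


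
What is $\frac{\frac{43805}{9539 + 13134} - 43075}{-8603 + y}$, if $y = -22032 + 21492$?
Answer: $\frac{976595670}{207299239} \approx 4.711$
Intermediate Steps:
$y = -540$
$\frac{\frac{43805}{9539 + 13134} - 43075}{-8603 + y} = \frac{\frac{43805}{9539 + 13134} - 43075}{-8603 - 540} = \frac{\frac{43805}{22673} - 43075}{-9143} = \left(43805 \cdot \frac{1}{22673} - 43075\right) \left(- \frac{1}{9143}\right) = \left(\frac{43805}{22673} - 43075\right) \left(- \frac{1}{9143}\right) = \left(- \frac{976595670}{22673}\right) \left(- \frac{1}{9143}\right) = \frac{976595670}{207299239}$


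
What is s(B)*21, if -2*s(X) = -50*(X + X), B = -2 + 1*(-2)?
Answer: -4200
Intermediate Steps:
B = -4 (B = -2 - 2 = -4)
s(X) = 50*X (s(X) = -(-25)*(X + X) = -(-25)*2*X = -(-50)*X = 50*X)
s(B)*21 = (50*(-4))*21 = -200*21 = -4200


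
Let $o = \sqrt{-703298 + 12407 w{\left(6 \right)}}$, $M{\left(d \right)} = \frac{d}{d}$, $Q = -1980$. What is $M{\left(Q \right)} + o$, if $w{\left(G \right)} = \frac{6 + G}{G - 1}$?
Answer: $1 + \frac{i \sqrt{16838030}}{5} \approx 1.0 + 820.68 i$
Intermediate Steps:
$w{\left(G \right)} = \frac{6 + G}{-1 + G}$
$M{\left(d \right)} = 1$
$o = \frac{i \sqrt{16838030}}{5}$ ($o = \sqrt{-703298 + 12407 \frac{6 + 6}{-1 + 6}} = \sqrt{-703298 + 12407 \cdot \frac{1}{5} \cdot 12} = \sqrt{-703298 + 12407 \cdot \frac{12}{5}} = \sqrt{-703298 + \frac{148884}{5}} = \sqrt{- \frac{3367606}{5}} = \frac{i \sqrt{16838030}}{5} \approx 820.68 i$)
$M{\left(Q \right)} + o = 1 + \frac{i \sqrt{16838030}}{5}$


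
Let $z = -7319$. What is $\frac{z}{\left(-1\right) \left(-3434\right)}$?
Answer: $- \frac{7319}{3434} \approx -2.1313$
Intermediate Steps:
$\frac{z}{\left(-1\right) \left(-3434\right)} = - \frac{7319}{\left(-1\right) \left(-3434\right)} = - \frac{7319}{3434}$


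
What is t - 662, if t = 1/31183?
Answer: -20643145/31183 ≈ -662.00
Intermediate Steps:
t = 1/31183 ≈ 3.2069e-5
t - 662 = 1/31183 - 662 = -20643145/31183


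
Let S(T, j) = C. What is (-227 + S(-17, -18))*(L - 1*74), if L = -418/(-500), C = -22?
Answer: 4554459/250 ≈ 18218.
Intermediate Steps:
S(T, j) = -22
L = 209/250 (L = -418*(-1/500) = 209/250 ≈ 0.83600)
(-227 + S(-17, -18))*(L - 1*74) = (-227 - 22)*(209/250 - 1*74) = -249*(209/250 - 74) = -249*(-18291/250) = 4554459/250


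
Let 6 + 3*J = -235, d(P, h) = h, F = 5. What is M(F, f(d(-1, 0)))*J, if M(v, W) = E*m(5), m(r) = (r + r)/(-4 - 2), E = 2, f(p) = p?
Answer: 2410/9 ≈ 267.78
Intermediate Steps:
J = -241/3 (J = -2 + (1/3)*(-235) = -2 - 235/3 = -241/3 ≈ -80.333)
m(r) = -r/3 (m(r) = (2*r)/(-6) = (2*r)*(-1/6) = -r/3)
M(v, W) = -10/3 (M(v, W) = 2*(-1/3*5) = 2*(-5/3) = -10/3)
M(F, f(d(-1, 0)))*J = -10/3*(-241/3) = 2410/9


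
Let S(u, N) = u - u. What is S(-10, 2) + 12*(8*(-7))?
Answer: -672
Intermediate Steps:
S(u, N) = 0
S(-10, 2) + 12*(8*(-7)) = 0 + 12*(8*(-7)) = 0 + 12*(-56) = 0 - 672 = -672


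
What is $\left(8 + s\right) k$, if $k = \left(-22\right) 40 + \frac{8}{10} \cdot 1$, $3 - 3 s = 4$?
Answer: $- \frac{101108}{15} \approx -6740.5$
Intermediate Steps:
$s = - \frac{1}{3}$ ($s = 1 - \frac{4}{3} = - \frac{1}{3} \approx -0.33333$)
$k = - \frac{4396}{5}$ ($k = -880 + 8 \cdot \frac{1}{10} \cdot 1 = -880 + \frac{4}{5} \cdot 1 = -880 + \frac{4}{5} = - \frac{4396}{5} \approx -879.2$)
$\left(8 + s\right) k = \left(8 - \frac{1}{3}\right) \left(- \frac{4396}{5}\right) = \frac{23}{3} \left(- \frac{4396}{5}\right) = - \frac{101108}{15}$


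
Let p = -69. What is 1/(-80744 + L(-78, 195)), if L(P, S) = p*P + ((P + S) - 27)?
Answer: -1/75272 ≈ -1.3285e-5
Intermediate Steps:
L(P, S) = -27 + S - 68*P (L(P, S) = -69*P + ((P + S) - 27) = -69*P + (-27 + P + S) = -27 + S - 68*P)
1/(-80744 + L(-78, 195)) = 1/(-80744 + (-27 + 195 - 68*(-78))) = 1/(-80744 + (-27 + 195 + 5304)) = 1/(-80744 + 5472) = 1/(-75272) = -1/75272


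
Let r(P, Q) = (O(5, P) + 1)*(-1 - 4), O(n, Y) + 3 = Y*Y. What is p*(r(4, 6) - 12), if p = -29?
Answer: 2378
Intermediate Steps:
O(n, Y) = -3 + Y² (O(n, Y) = -3 + Y*Y = -3 + Y²)
r(P, Q) = 10 - 5*P² (r(P, Q) = ((-3 + P²) + 1)*(-1 - 4) = (-2 + P²)*(-5) = 10 - 5*P²)
p*(r(4, 6) - 12) = -29*((10 - 5*4²) - 12) = -29*((10 - 5*16) - 12) = -29*((10 - 80) - 12) = -29*(-70 - 12) = -29*(-82) = 2378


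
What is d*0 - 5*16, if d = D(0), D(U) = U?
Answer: -80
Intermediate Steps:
d = 0
d*0 - 5*16 = 0*0 - 5*16 = 0 - 80 = -80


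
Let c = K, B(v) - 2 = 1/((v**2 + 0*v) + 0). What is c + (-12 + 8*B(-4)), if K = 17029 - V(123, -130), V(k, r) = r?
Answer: 34327/2 ≈ 17164.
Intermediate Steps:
B(v) = 2 + v**(-2) (B(v) = 2 + 1/((v**2 + 0*v) + 0) = 2 + 1/((v**2 + 0) + 0) = 2 + 1/(v**2 + 0) = 2 + 1/(v**2) = 2 + v**(-2))
K = 17159 (K = 17029 - 1*(-130) = 17029 + 130 = 17159)
c = 17159
c + (-12 + 8*B(-4)) = 17159 + (-12 + 8*(2 + (-4)**(-2))) = 17159 + (-12 + 8*(2 + 1/16)) = 17159 + (-12 + 8*(33/16)) = 17159 + (-12 + 33/2) = 17159 + 9/2 = 34327/2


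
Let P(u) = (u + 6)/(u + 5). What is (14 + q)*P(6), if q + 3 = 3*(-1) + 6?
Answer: 168/11 ≈ 15.273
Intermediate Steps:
q = 0 (q = -3 + (3*(-1) + 6) = -3 + (-3 + 6) = -3 + 3 = 0)
P(u) = (6 + u)/(5 + u)
(14 + q)*P(6) = (14 + 0)*((6 + 6)/(5 + 6)) = 14*(12/11) = 168/11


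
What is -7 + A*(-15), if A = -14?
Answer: 203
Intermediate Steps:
-7 + A*(-15) = -7 - 14*(-15) = -7 + 210 = 203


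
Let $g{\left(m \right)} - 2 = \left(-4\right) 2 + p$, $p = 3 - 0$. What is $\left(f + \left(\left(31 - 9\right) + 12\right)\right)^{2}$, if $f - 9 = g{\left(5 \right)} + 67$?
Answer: $11449$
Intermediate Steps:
$p = 3$ ($p = 3 + 0 = 3$)
$g{\left(m \right)} = -3$ ($g{\left(m \right)} = 2 + \left(\left(-4\right) 2 + 3\right) = 2 + \left(-8 + 3\right) = 2 - 5 = -3$)
$f = 73$ ($f = 9 + \left(-3 + 67\right) = 9 + 64 = 73$)
$\left(f + \left(\left(31 - 9\right) + 12\right)\right)^{2} = \left(73 + \left(\left(31 - 9\right) + 12\right)\right)^{2} = \left(73 + \left(22 + 12\right)\right)^{2} = \left(73 + 34\right)^{2} = 107^{2} = 11449$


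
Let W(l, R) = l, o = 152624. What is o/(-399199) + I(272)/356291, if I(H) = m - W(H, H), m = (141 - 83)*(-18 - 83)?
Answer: -56825647454/142231010909 ≈ -0.39953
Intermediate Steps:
m = -5858 (m = 58*(-101) = -5858)
I(H) = -5858 - H
o/(-399199) + I(272)/356291 = 152624/(-399199) + (-5858 - 1*272)/356291 = 152624*(-1/399199) + (-5858 - 272)*(1/356291) = -152624/399199 - 6130*1/356291 = -152624/399199 - 6130/356291 = -56825647454/142231010909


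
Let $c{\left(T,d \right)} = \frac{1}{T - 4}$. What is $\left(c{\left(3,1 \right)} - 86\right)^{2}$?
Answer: $7569$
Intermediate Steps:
$c{\left(T,d \right)} = \frac{1}{-4 + T}$
$\left(c{\left(3,1 \right)} - 86\right)^{2} = \left(\frac{1}{-4 + 3} - 86\right)^{2} = \left(\frac{1}{-1} - 86\right)^{2} = \left(-1 - 86\right)^{2} = \left(-87\right)^{2} = 7569$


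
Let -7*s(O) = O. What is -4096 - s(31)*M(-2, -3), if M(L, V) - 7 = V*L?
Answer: -28269/7 ≈ -4038.4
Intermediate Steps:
M(L, V) = 7 + L*V (M(L, V) = 7 + V*L = 7 + L*V)
s(O) = -O/7
-4096 - s(31)*M(-2, -3) = -4096 - (-⅐*31)*(7 - 2*(-3)) = -4096 - (-31)*(7 + 6)/7 = -4096 - (-31)*13/7 = -4096 - 1*(-403/7) = -4096 + 403/7 = -28269/7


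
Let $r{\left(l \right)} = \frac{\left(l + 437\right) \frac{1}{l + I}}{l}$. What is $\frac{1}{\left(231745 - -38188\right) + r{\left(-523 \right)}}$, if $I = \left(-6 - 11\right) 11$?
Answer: $\frac{185665}{50117110402} \approx 3.7046 \cdot 10^{-6}$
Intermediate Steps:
$I = -187$ ($I = \left(-17\right) 11 = -187$)
$r{\left(l \right)} = \frac{437 + l}{l \left(-187 + l\right)}$ ($r{\left(l \right)} = \frac{\left(l + 437\right) \frac{1}{l - 187}}{l} = \frac{\left(437 + l\right) \frac{1}{-187 + l}}{l} = \frac{\frac{1}{-187 + l} \left(437 + l\right)}{l} = \frac{437 + l}{l \left(-187 + l\right)}$)
$\frac{1}{\left(231745 - -38188\right) + r{\left(-523 \right)}} = \frac{1}{\left(231745 - -38188\right) + \frac{437 - 523}{\left(-523\right) \left(-187 - 523\right)}} = \frac{1}{\left(231745 + 38188\right) - \frac{1}{523} \frac{1}{-710} \left(-86\right)} = \frac{1}{269933 - \left(- \frac{1}{371330}\right) \left(-86\right)} = \frac{1}{269933 - \frac{43}{185665}} = \frac{1}{\frac{50117110402}{185665}} = \frac{185665}{50117110402}$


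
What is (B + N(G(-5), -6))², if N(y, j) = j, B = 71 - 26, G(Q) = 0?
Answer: 1521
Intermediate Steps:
B = 45
(B + N(G(-5), -6))² = (45 - 6)² = 39² = 1521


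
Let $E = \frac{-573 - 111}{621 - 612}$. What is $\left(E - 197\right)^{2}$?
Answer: $74529$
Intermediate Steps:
$E = -76$ ($E = - \frac{684}{9} = \left(-684\right) \frac{1}{9} = -76$)
$\left(E - 197\right)^{2} = \left(-76 - 197\right)^{2} = \left(-273\right)^{2} = 74529$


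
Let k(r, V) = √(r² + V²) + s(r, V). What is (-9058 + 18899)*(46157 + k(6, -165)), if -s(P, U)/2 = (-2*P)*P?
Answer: 455648141 + 29523*√3029 ≈ 4.5727e+8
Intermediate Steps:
s(P, U) = 4*P² (s(P, U) = -2*(-2*P)*P = -(-4)*P² = 4*P²)
k(r, V) = √(V² + r²) + 4*r² (k(r, V) = √(r² + V²) + 4*r² = √(V² + r²) + 4*r²)
(-9058 + 18899)*(46157 + k(6, -165)) = (-9058 + 18899)*(46157 + (√((-165)² + 6²) + 4*6²)) = 9841*(46157 + (√(27225 + 36) + 4*36)) = 9841*(46157 + (√27261 + 144)) = 9841*(46157 + (3*√3029 + 144)) = 9841*(46157 + (144 + 3*√3029)) = 9841*(46301 + 3*√3029) = 455648141 + 29523*√3029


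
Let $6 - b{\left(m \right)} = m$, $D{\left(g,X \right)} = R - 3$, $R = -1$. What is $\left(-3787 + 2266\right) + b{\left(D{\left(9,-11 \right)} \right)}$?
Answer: $-1511$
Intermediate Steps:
$D{\left(g,X \right)} = -4$ ($D{\left(g,X \right)} = -1 - 3 = -4$)
$b{\left(m \right)} = 6 - m$
$\left(-3787 + 2266\right) + b{\left(D{\left(9,-11 \right)} \right)} = \left(-3787 + 2266\right) + \left(6 - -4\right) = -1521 + \left(6 + 4\right) = -1521 + 10 = -1511$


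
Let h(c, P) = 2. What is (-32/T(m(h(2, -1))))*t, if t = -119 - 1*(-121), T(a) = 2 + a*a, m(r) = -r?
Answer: -32/3 ≈ -10.667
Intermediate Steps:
T(a) = 2 + a²
t = 2 (t = -119 + 121 = 2)
(-32/T(m(h(2, -1))))*t = -32/(2 + (-1*2)²)*2 = -32/(2 + (-2)²)*2 = -32/(2 + 4)*2 = -32/6*2 = -32*⅙*2 = -16/3*2 = -32/3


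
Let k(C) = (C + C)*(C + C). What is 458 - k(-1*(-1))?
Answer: 454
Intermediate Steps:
k(C) = 4*C² (k(C) = (2*C)*(2*C) = 4*C²)
458 - k(-1*(-1)) = 458 - 4*(-1*(-1))² = 458 - 4*1² = 458 - 4 = 454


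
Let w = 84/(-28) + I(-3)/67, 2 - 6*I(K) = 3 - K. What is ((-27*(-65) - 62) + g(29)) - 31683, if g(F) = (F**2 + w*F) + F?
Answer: -5870665/201 ≈ -29207.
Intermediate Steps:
I(K) = -1/6 + K/6 (I(K) = 1/3 - (3 - K)/6 = 1/3 + (-1/2 + K/6) = -1/6 + K/6)
w = -605/201 (w = 84/(-28) + (-1/6 + (1/6)*(-3))/67 = 84*(-1/28) + (-1/6 - 1/2)*(1/67) = -3 - 2/3*1/67 = -3 - 2/201 = -605/201 ≈ -3.0099)
g(F) = F**2 - 404*F/201 (g(F) = (F**2 - 605*F/201) + F = F**2 - 404*F/201)
((-27*(-65) - 62) + g(29)) - 31683 = ((-27*(-65) - 62) + (1/201)*29*(-404 + 201*29)) - 31683 = ((1755 - 62) + (1/201)*29*(-404 + 5829)) - 31683 = (1693 + (1/201)*29*5425) - 31683 = (1693 + 157325/201) - 31683 = 497618/201 - 31683 = -5870665/201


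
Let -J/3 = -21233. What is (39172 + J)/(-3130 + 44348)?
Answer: 102871/41218 ≈ 2.4958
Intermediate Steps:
J = 63699 (J = -3*(-21233) = 63699)
(39172 + J)/(-3130 + 44348) = (39172 + 63699)/(-3130 + 44348) = 102871/41218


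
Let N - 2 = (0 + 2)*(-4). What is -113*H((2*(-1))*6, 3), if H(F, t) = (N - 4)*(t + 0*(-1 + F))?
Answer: 3390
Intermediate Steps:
N = -6 (N = 2 + (0 + 2)*(-4) = 2 + 2*(-4) = 2 - 8 = -6)
H(F, t) = -10*t (H(F, t) = (-6 - 4)*(t + 0*(-1 + F)) = -10*(t + 0) = -10*t)
-113*H((2*(-1))*6, 3) = -(-1130)*3 = -113*(-30) = 3390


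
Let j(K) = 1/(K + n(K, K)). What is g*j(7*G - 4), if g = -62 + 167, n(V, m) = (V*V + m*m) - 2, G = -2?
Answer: 105/628 ≈ 0.16720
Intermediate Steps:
n(V, m) = -2 + V**2 + m**2 (n(V, m) = (V**2 + m**2) - 2 = -2 + V**2 + m**2)
j(K) = 1/(-2 + K + 2*K**2) (j(K) = 1/(K + (-2 + K**2 + K**2)) = 1/(K + (-2 + 2*K**2)) = 1/(-2 + K + 2*K**2))
g = 105
g*j(7*G - 4) = 105/(-2 + (7*(-2) - 4) + 2*(7*(-2) - 4)**2) = 105/(-2 + (-14 - 4) + 2*(-14 - 4)**2) = 105/(-2 - 18 + 2*(-18)**2) = 105/(-2 - 18 + 2*324) = 105/(-2 - 18 + 648) = 105/628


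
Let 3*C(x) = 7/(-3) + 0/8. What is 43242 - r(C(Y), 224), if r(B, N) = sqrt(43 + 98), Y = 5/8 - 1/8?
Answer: 43242 - sqrt(141) ≈ 43230.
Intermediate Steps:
Y = 1/2 (Y = 5*(1/8) - 1*1/8 = 5/8 - 1/8 = 1/2 ≈ 0.50000)
C(x) = -7/9 (C(x) = (7/(-3) + 0/8)/3 = (7*(-1/3) + 0*(1/8))/3 = (-7/3 + 0)/3 = (1/3)*(-7/3) = -7/9)
r(B, N) = sqrt(141)
43242 - r(C(Y), 224) = 43242 - sqrt(141)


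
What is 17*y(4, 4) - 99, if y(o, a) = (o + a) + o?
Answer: 105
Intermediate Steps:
y(o, a) = a + 2*o (y(o, a) = (a + o) + o = a + 2*o)
17*y(4, 4) - 99 = 17*(4 + 2*4) - 99 = 17*(4 + 8) - 99 = 17*12 - 99 = 204 - 99 = 105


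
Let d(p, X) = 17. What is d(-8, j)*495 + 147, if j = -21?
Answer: 8562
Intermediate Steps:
d(-8, j)*495 + 147 = 17*495 + 147 = 8415 + 147 = 8562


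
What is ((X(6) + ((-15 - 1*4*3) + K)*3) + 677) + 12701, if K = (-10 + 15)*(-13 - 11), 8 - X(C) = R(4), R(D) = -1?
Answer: 12946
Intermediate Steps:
X(C) = 9 (X(C) = 8 - 1*(-1) = 8 + 1 = 9)
K = -120 (K = 5*(-24) = -120)
((X(6) + ((-15 - 1*4*3) + K)*3) + 677) + 12701 = ((9 + ((-15 - 1*4*3) - 120)*3) + 677) + 12701 = ((9 + ((-15 - 4*3) - 120)*3) + 677) + 12701 = ((9 + ((-15 - 12) - 120)*3) + 677) + 12701 = ((9 + (-27 - 120)*3) + 677) + 12701 = ((9 - 147*3) + 677) + 12701 = ((9 - 441) + 677) + 12701 = (-432 + 677) + 12701 = 245 + 12701 = 12946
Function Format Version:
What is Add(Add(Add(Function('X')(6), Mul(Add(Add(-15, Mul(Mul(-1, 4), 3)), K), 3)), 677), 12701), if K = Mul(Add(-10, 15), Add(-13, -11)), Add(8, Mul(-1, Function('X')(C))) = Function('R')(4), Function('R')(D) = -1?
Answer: 12946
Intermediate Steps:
Function('X')(C) = 9 (Function('X')(C) = Add(8, Mul(-1, -1)) = Add(8, 1) = 9)
K = -120 (K = Mul(5, -24) = -120)
Add(Add(Add(Function('X')(6), Mul(Add(Add(-15, Mul(Mul(-1, 4), 3)), K), 3)), 677), 12701) = Add(Add(Add(9, Mul(Add(Add(-15, Mul(Mul(-1, 4), 3)), -120), 3)), 677), 12701) = Add(Add(Add(9, Mul(Add(Add(-15, Mul(-4, 3)), -120), 3)), 677), 12701) = Add(Add(Add(9, Mul(Add(Add(-15, -12), -120), 3)), 677), 12701) = Add(Add(Add(9, Mul(Add(-27, -120), 3)), 677), 12701) = Add(Add(Add(9, Mul(-147, 3)), 677), 12701) = Add(Add(Add(9, -441), 677), 12701) = Add(Add(-432, 677), 12701) = Add(245, 12701) = 12946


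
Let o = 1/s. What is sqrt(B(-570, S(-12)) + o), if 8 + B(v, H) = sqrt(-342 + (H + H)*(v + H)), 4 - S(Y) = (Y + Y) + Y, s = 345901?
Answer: sqrt(-957179668507 + 119647501801*I*sqrt(42742))/345901 ≈ 9.9724 + 10.366*I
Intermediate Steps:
S(Y) = 4 - 3*Y (S(Y) = 4 - ((Y + Y) + Y) = 4 - (2*Y + Y) = 4 - 3*Y)
B(v, H) = -8 + sqrt(-342 + 2*H*(H + v)) (B(v, H) = -8 + sqrt(-342 + (H + H)*(v + H)) = -8 + sqrt(-342 + (2*H)*(H + v)) = -8 + sqrt(-342 + 2*H*(H + v)))
o = 1/345901 ≈ 2.8910e-6
sqrt(B(-570, S(-12)) + o) = sqrt((-8 + sqrt(-342 + 2*(4 - 3*(-12))**2 + 2*(4 - 3*(-12))*(-570))) + 1/345901) = sqrt((-8 + sqrt(-342 + 2*(4 + 36)**2 + 2*(4 + 36)*(-570))) + 1/345901) = sqrt((-8 + sqrt(-342 + 2*40**2 + 2*40*(-570))) + 1/345901) = sqrt((-8 + sqrt(-342 + 2*1600 - 45600)) + 1/345901) = sqrt((-8 + sqrt(-342 + 3200 - 45600)) + 1/345901) = sqrt((-8 + sqrt(-42742)) + 1/345901) = sqrt((-8 + I*sqrt(42742)) + 1/345901) = sqrt(-2767207/345901 + I*sqrt(42742))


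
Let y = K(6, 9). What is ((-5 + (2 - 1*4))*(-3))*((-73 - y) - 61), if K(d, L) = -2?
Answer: -2772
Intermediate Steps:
y = -2
((-5 + (2 - 1*4))*(-3))*((-73 - y) - 61) = ((-5 + (2 - 1*4))*(-3))*((-73 - 1*(-2)) - 61) = ((-5 + (2 - 4))*(-3))*((-73 + 2) - 61) = ((-5 - 2)*(-3))*(-71 - 61) = -7*(-3)*(-132) = 21*(-132) = -2772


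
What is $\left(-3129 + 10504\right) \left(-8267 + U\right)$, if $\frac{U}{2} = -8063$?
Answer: $-179898375$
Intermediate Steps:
$U = -16126$ ($U = 2 \left(-8063\right) = -16126$)
$\left(-3129 + 10504\right) \left(-8267 + U\right) = \left(-3129 + 10504\right) \left(-8267 - 16126\right) = 7375 \left(-24393\right) = -179898375$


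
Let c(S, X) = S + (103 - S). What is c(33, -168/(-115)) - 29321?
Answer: -29218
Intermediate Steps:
c(S, X) = 103
c(33, -168/(-115)) - 29321 = 103 - 29321 = -29218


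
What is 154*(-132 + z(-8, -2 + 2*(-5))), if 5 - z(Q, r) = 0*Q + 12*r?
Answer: 2618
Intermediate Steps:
z(Q, r) = 5 - 12*r (z(Q, r) = 5 - (0*Q + 12*r) = 5 - (0 + 12*r) = 5 - 12*r)
154*(-132 + z(-8, -2 + 2*(-5))) = 154*(-132 + (5 - 12*(-2 + 2*(-5)))) = 154*(-132 + (5 - 12*(-2 - 10))) = 154*(-132 + (5 - 12*(-12))) = 154*(-132 + (5 + 144)) = 154*(-132 + 149) = 154*17 = 2618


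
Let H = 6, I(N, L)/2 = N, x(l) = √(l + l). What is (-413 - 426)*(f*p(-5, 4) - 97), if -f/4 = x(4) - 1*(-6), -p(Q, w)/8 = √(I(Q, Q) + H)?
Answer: 81383 - 322176*I - 107392*I*√2 ≈ 81383.0 - 4.7405e+5*I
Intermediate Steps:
x(l) = √2*√l (x(l) = √(2*l) = √2*√l)
I(N, L) = 2*N
p(Q, w) = -8*√(6 + 2*Q) (p(Q, w) = -8*√(2*Q + 6) = -8*√(6 + 2*Q))
f = -24 - 8*√2 (f = -4*(√2*√4 - 1*(-6)) = -4*(√2*2 + 6) = -4*(2*√2 + 6) = -4*(6 + 2*√2) = -24 - 8*√2 ≈ -35.314)
(-413 - 426)*(f*p(-5, 4) - 97) = (-413 - 426)*((-24 - 8*√2)*(-8*√(6 + 2*(-5))) - 97) = -839*((-24 - 8*√2)*(-8*√(6 - 10)) - 97) = -839*((-24 - 8*√2)*(-16*I) - 97) = -839*(-16*I*(-24 - 8*√2) - 97) = -839*(-97 - 16*I*(-24 - 8*√2)) = 81383 + 13424*I*(-24 - 8*√2)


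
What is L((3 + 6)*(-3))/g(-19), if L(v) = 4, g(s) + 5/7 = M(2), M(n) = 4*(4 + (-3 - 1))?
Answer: -28/5 ≈ -5.6000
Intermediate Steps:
M(n) = 0 (M(n) = 4*(4 - 4) = 4*0 = 0)
g(s) = -5/7 (g(s) = -5/7 + 0 = -5/7)
L((3 + 6)*(-3))/g(-19) = 4/(-5/7) = 4*(-7/5) = -28/5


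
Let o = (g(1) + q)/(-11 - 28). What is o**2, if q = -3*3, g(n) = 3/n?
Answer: 4/169 ≈ 0.023669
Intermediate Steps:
q = -9
o = 2/13 (o = (3/1 - 9)/(-11 - 28) = (3*1 - 9)/(-39) = (3 - 9)*(-1/39) = -6*(-1/39) = 2/13 ≈ 0.15385)
o**2 = (2/13)**2 = 4/169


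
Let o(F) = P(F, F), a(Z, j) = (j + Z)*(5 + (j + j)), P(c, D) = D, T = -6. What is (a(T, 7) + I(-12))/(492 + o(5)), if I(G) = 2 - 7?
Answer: 2/71 ≈ 0.028169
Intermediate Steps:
I(G) = -5
a(Z, j) = (5 + 2*j)*(Z + j) (a(Z, j) = (Z + j)*(5 + 2*j) = (5 + 2*j)*(Z + j))
o(F) = F
(a(T, 7) + I(-12))/(492 + o(5)) = ((2*7² + 5*(-6) + 5*7 + 2*(-6)*7) - 5)/(492 + 5) = ((2*49 - 30 + 35 - 84) - 5)/497 = ((98 - 30 + 35 - 84) - 5)*(1/497) = (19 - 5)*(1/497) = 14*(1/497) = 2/71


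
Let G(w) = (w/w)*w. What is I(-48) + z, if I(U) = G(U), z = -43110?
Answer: -43158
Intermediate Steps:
G(w) = w (G(w) = 1*w = w)
I(U) = U
I(-48) + z = -48 - 43110 = -43158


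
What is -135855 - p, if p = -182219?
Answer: 46364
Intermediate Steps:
-135855 - p = -135855 - 1*(-182219) = -135855 + 182219 = 46364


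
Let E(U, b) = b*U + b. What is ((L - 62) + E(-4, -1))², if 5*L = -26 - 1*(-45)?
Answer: 76176/25 ≈ 3047.0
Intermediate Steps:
L = 19/5 (L = (-26 - 1*(-45))/5 = (-26 + 45)/5 = (⅕)*19 = 19/5 ≈ 3.8000)
E(U, b) = b + U*b (E(U, b) = U*b + b = b + U*b)
((L - 62) + E(-4, -1))² = ((19/5 - 62) - (1 - 4))² = (-291/5 - 1*(-3))² = (-291/5 + 3)² = (-276/5)² = 76176/25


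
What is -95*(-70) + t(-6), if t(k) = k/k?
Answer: 6651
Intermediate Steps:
t(k) = 1
-95*(-70) + t(-6) = -95*(-70) + 1 = 6650 + 1 = 6651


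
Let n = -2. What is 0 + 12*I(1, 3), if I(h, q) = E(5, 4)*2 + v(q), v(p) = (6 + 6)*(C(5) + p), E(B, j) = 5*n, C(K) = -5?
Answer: -528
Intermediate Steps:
E(B, j) = -10 (E(B, j) = 5*(-2) = -10)
v(p) = -60 + 12*p (v(p) = (6 + 6)*(-5 + p) = 12*(-5 + p) = -60 + 12*p)
I(h, q) = -80 + 12*q (I(h, q) = -10*2 + (-60 + 12*q) = -20 + (-60 + 12*q) = -80 + 12*q)
0 + 12*I(1, 3) = 0 + 12*(-80 + 12*3) = 0 + 12*(-80 + 36) = 0 + 12*(-44) = 0 - 528 = -528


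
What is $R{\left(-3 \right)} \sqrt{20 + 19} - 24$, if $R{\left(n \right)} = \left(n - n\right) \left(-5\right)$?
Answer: $-24$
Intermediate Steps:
$R{\left(n \right)} = 0$ ($R{\left(n \right)} = 0 \left(-5\right) = 0$)
$R{\left(-3 \right)} \sqrt{20 + 19} - 24 = 0 \sqrt{20 + 19} - 24 = 0 \sqrt{39} - 24 = 0 - 24 = -24$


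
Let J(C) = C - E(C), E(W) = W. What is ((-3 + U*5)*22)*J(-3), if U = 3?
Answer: 0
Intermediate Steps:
J(C) = 0 (J(C) = C - C = 0)
((-3 + U*5)*22)*J(-3) = ((-3 + 3*5)*22)*0 = ((-3 + 15)*22)*0 = (12*22)*0 = 264*0 = 0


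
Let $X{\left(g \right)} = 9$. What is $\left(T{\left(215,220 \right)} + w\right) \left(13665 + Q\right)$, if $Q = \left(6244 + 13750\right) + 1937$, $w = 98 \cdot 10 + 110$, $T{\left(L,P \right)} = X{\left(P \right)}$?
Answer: $39120004$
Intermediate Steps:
$T{\left(L,P \right)} = 9$
$w = 1090$ ($w = 980 + 110 = 1090$)
$Q = 21931$ ($Q = 19994 + 1937 = 21931$)
$\left(T{\left(215,220 \right)} + w\right) \left(13665 + Q\right) = \left(9 + 1090\right) \left(13665 + 21931\right) = 1099 \cdot 35596 = 39120004$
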